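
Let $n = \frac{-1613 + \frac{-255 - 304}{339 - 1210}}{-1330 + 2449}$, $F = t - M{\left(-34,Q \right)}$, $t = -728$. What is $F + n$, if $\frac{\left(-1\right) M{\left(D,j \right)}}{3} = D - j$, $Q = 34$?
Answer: $- \frac{69982864}{74973} \approx -933.44$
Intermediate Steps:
$M{\left(D,j \right)} = - 3 D + 3 j$ ($M{\left(D,j \right)} = - 3 \left(D - j\right) = - 3 D + 3 j$)
$F = -932$ ($F = -728 - \left(\left(-3\right) \left(-34\right) + 3 \cdot 34\right) = -728 - \left(102 + 102\right) = -728 - 204 = -932$)
$n = - \frac{108028}{74973}$ ($n = \frac{-1613 - \frac{559}{-871}}{1119} = \left(-1613 - - \frac{43}{67}\right) \frac{1}{1119} = \left(-1613 + \frac{43}{67}\right) \frac{1}{1119} = \left(- \frac{108028}{67}\right) \frac{1}{1119} = - \frac{108028}{74973} \approx -1.4409$)
$F + n = -932 - \frac{108028}{74973} = - \frac{69982864}{74973}$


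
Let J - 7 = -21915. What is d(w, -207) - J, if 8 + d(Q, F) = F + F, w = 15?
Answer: 21486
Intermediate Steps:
J = -21908 (J = 7 - 21915 = -21908)
d(Q, F) = -8 + 2*F (d(Q, F) = -8 + (F + F) = -8 + 2*F)
d(w, -207) - J = (-8 + 2*(-207)) - 1*(-21908) = (-8 - 414) + 21908 = -422 + 21908 = 21486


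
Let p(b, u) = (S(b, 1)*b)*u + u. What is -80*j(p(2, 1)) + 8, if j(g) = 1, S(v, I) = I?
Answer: -72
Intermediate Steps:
p(b, u) = u + b*u (p(b, u) = (1*b)*u + u = b*u + u = u + b*u)
-80*j(p(2, 1)) + 8 = -80*1 + 8 = -80 + 8 = -72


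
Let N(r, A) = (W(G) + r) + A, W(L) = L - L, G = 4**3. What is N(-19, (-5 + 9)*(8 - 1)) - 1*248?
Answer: -239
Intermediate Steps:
G = 64
W(L) = 0
N(r, A) = A + r (N(r, A) = (0 + r) + A = r + A = A + r)
N(-19, (-5 + 9)*(8 - 1)) - 1*248 = ((-5 + 9)*(8 - 1) - 19) - 1*248 = (4*7 - 19) - 248 = (28 - 19) - 248 = 9 - 248 = -239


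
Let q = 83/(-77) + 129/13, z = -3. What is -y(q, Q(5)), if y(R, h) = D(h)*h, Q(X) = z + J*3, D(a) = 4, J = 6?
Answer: -60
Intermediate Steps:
Q(X) = 15 (Q(X) = -3 + 6*3 = -3 + 18 = 15)
q = 8854/1001 (q = 83*(-1/77) + 129*(1/13) = -83/77 + 129/13 = 8854/1001 ≈ 8.8452)
y(R, h) = 4*h
-y(q, Q(5)) = -4*15 = -1*60 = -60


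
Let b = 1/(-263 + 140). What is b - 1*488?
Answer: -60025/123 ≈ -488.01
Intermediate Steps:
b = -1/123 (b = 1/(-123) = -1/123 ≈ -0.0081301)
b - 1*488 = -1/123 - 1*488 = -1/123 - 488 = -60025/123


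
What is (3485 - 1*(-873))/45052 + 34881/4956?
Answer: 18964965/2658068 ≈ 7.1349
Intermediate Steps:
(3485 - 1*(-873))/45052 + 34881/4956 = (3485 + 873)*(1/45052) + 34881*(1/4956) = 4358*(1/45052) + 1661/236 = 2179/22526 + 1661/236 = 18964965/2658068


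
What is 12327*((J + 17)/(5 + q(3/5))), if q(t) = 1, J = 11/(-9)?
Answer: 291739/9 ≈ 32415.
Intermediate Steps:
J = -11/9 (J = 11*(-1/9) = -11/9 ≈ -1.2222)
12327*((J + 17)/(5 + q(3/5))) = 12327*((-11/9 + 17)/(5 + 1)) = 12327*((142/9)/6) = 12327*((142/9)*(1/6)) = 12327*(71/27) = 291739/9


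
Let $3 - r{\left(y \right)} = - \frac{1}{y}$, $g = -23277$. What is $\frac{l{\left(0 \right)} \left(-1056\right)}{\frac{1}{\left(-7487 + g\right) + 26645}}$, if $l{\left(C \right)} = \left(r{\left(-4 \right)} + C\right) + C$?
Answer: $11961576$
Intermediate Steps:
$r{\left(y \right)} = 3 + \frac{1}{y}$ ($r{\left(y \right)} = 3 - - \frac{1}{y} = 3 + \frac{1}{y}$)
$l{\left(C \right)} = \frac{11}{4} + 2 C$ ($l{\left(C \right)} = \left(\left(3 + \frac{1}{-4}\right) + C\right) + C = \left(\left(3 - \frac{1}{4}\right) + C\right) + C = \left(\frac{11}{4} + C\right) + C = \frac{11}{4} + 2 C$)
$\frac{l{\left(0 \right)} \left(-1056\right)}{\frac{1}{\left(-7487 + g\right) + 26645}} = \frac{\left(\frac{11}{4} + 2 \cdot 0\right) \left(-1056\right)}{\frac{1}{\left(-7487 - 23277\right) + 26645}} = \frac{\left(\frac{11}{4} + 0\right) \left(-1056\right)}{\frac{1}{-30764 + 26645}} = \frac{\frac{11}{4} \left(-1056\right)}{\frac{1}{-4119}} = - \frac{2904}{- \frac{1}{4119}} = \left(-2904\right) \left(-4119\right) = 11961576$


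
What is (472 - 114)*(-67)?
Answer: -23986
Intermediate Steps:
(472 - 114)*(-67) = 358*(-67) = -23986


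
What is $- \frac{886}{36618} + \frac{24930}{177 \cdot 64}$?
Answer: $\frac{75237511}{34567392} \approx 2.1765$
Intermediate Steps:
$- \frac{886}{36618} + \frac{24930}{177 \cdot 64} = \left(-886\right) \frac{1}{36618} + \frac{24930}{11328} = - \frac{443}{18309} + 24930 \cdot \frac{1}{11328} = - \frac{443}{18309} + \frac{4155}{1888} = \frac{75237511}{34567392}$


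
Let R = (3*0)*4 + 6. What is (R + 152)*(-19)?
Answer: -3002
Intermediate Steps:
R = 6 (R = 0*4 + 6 = 0 + 6 = 6)
(R + 152)*(-19) = (6 + 152)*(-19) = 158*(-19) = -3002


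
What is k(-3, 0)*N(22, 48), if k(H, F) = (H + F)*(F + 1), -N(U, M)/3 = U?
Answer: 198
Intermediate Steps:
N(U, M) = -3*U
k(H, F) = (1 + F)*(F + H) (k(H, F) = (F + H)*(1 + F) = (1 + F)*(F + H))
k(-3, 0)*N(22, 48) = (0 - 3 + 0**2 + 0*(-3))*(-3*22) = (0 - 3 + 0 + 0)*(-66) = -3*(-66) = 198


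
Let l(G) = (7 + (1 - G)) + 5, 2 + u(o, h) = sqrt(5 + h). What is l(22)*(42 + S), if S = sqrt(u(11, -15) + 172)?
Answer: -378 - 9*sqrt(170 + I*sqrt(10)) ≈ -495.35 - 1.0914*I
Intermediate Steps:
u(o, h) = -2 + sqrt(5 + h)
l(G) = 13 - G (l(G) = (8 - G) + 5 = 13 - G)
S = sqrt(170 + I*sqrt(10)) (S = sqrt((-2 + sqrt(5 - 15)) + 172) = sqrt((-2 + sqrt(-10)) + 172) = sqrt((-2 + I*sqrt(10)) + 172) = sqrt(170 + I*sqrt(10)) ≈ 13.039 + 0.1213*I)
l(22)*(42 + S) = (13 - 1*22)*(42 + sqrt(170 + I*sqrt(10))) = (13 - 22)*(42 + sqrt(170 + I*sqrt(10))) = -9*(42 + sqrt(170 + I*sqrt(10))) = -378 - 9*sqrt(170 + I*sqrt(10))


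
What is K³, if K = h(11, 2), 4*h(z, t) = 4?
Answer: 1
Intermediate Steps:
h(z, t) = 1 (h(z, t) = (¼)*4 = 1)
K = 1
K³ = 1³ = 1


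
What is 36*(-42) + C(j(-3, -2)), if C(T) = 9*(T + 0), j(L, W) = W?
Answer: -1530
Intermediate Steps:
C(T) = 9*T
36*(-42) + C(j(-3, -2)) = 36*(-42) + 9*(-2) = -1512 - 18 = -1530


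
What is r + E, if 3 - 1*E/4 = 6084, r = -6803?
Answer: -31127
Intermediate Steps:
E = -24324 (E = 12 - 4*6084 = 12 - 24336 = -24324)
r + E = -6803 - 24324 = -31127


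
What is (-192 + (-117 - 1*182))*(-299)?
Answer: 146809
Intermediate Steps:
(-192 + (-117 - 1*182))*(-299) = (-192 + (-117 - 182))*(-299) = (-192 - 299)*(-299) = -491*(-299) = 146809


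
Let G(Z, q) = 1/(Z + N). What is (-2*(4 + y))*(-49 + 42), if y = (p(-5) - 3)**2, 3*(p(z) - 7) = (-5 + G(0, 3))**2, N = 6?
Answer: 11670295/5832 ≈ 2001.1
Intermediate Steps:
G(Z, q) = 1/(6 + Z) (G(Z, q) = 1/(Z + 6) = 1/(6 + Z))
p(z) = 1597/108 (p(z) = 7 + (-5 + 1/(6 + 0))**2/3 = 7 + (-5 + 1/6)**2/3 = 7 + (-29/6)**2/3 = 7 + (1/3)*(841/36) = 7 + 841/108 = 1597/108)
y = 1620529/11664 (y = (1597/108 - 3)**2 = (1273/108)**2 = 1620529/11664 ≈ 138.93)
(-2*(4 + y))*(-49 + 42) = (-2*(4 + 1620529/11664))*(-49 + 42) = -2*1667185/11664*(-7) = -1667185/5832*(-7) = 11670295/5832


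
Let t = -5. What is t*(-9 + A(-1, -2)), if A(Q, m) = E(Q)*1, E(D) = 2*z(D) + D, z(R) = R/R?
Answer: 40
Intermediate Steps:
z(R) = 1
E(D) = 2 + D (E(D) = 2*1 + D = 2 + D)
A(Q, m) = 2 + Q (A(Q, m) = (2 + Q)*1 = 2 + Q)
t*(-9 + A(-1, -2)) = -5*(-9 + (2 - 1)) = -5*(-9 + 1) = -5*(-8) = 40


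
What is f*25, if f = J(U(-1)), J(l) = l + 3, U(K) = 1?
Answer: 100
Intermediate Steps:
J(l) = 3 + l
f = 4 (f = 3 + 1 = 4)
f*25 = 4*25 = 100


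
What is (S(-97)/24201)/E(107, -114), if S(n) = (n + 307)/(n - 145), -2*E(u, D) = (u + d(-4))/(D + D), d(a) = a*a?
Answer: -5320/40020387 ≈ -0.00013293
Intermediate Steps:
d(a) = a**2
E(u, D) = -(16 + u)/(4*D) (E(u, D) = -(u + (-4)**2)/(2*(D + D)) = -(u + 16)/(2*(2*D)) = -(16 + u)*1/(2*D)/2 = -(16 + u)/(4*D))
S(n) = (307 + n)/(-145 + n)
(S(-97)/24201)/E(107, -114) = (((307 - 97)/(-145 - 97))/24201)/(((1/4)*(-16 - 1*107)/(-114))) = ((210/(-242))*(1/24201))/(((1/4)*(-1/114)*(-16 - 107))) = (-1/242*210*(1/24201))/(((1/4)*(-1/114)*(-123))) = (-105/121*1/24201)/(41/152) = -35/976107*152/41 = -5320/40020387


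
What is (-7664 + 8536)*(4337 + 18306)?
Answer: 19744696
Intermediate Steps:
(-7664 + 8536)*(4337 + 18306) = 872*22643 = 19744696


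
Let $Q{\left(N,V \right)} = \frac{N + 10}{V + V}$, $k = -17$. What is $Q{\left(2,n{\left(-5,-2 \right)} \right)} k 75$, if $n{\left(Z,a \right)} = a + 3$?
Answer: $-7650$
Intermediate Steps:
$n{\left(Z,a \right)} = 3 + a$
$Q{\left(N,V \right)} = \frac{10 + N}{2 V}$
$Q{\left(2,n{\left(-5,-2 \right)} \right)} k 75 = \frac{10 + 2}{2 \left(3 - 2\right)} \left(-17\right) 75 = \frac{1}{2} \cdot 1^{-1} \cdot 12 \left(-17\right) 75 = \frac{1}{2} \cdot 1 \cdot 12 \left(-17\right) 75 = 6 \left(-17\right) 75 = \left(-102\right) 75 = -7650$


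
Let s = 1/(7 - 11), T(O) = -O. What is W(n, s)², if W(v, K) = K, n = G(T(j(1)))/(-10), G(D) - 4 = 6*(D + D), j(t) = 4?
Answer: 1/16 ≈ 0.062500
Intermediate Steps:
G(D) = 4 + 12*D (G(D) = 4 + 6*(D + D) = 4 + 6*(2*D) = 4 + 12*D)
s = -¼ (s = 1/(-4) = -¼ ≈ -0.25000)
n = 22/5 (n = (4 + 12*(-1*4))/(-10) = (4 + 12*(-4))*(-⅒) = (4 - 48)*(-⅒) = -44*(-⅒) = 22/5 ≈ 4.4000)
W(n, s)² = (-¼)² = 1/16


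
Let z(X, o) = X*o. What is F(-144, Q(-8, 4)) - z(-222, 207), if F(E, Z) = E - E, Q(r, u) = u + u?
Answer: 45954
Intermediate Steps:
Q(r, u) = 2*u
F(E, Z) = 0
F(-144, Q(-8, 4)) - z(-222, 207) = 0 - (-222)*207 = 0 - 1*(-45954) = 0 + 45954 = 45954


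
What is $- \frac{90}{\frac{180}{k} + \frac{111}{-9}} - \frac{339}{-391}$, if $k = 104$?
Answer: $\frac{3025173}{323357} \approx 9.3555$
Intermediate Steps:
$- \frac{90}{\frac{180}{k} + \frac{111}{-9}} - \frac{339}{-391} = - \frac{90}{\frac{180}{104} + \frac{111}{-9}} - \frac{339}{-391} = - \frac{90}{180 \cdot \frac{1}{104} + 111 \left(- \frac{1}{9}\right)} - - \frac{339}{391} = - \frac{90}{\frac{45}{26} - \frac{37}{3}} + \frac{339}{391} = - \frac{90}{- \frac{827}{78}} + \frac{339}{391} = \left(-90\right) \left(- \frac{78}{827}\right) + \frac{339}{391} = \frac{7020}{827} + \frac{339}{391} = \frac{3025173}{323357}$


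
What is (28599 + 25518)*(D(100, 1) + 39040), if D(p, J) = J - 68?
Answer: 2109101841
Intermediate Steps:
D(p, J) = -68 + J
(28599 + 25518)*(D(100, 1) + 39040) = (28599 + 25518)*((-68 + 1) + 39040) = 54117*(-67 + 39040) = 54117*38973 = 2109101841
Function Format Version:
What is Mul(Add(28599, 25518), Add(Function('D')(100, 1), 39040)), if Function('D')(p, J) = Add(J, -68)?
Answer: 2109101841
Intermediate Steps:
Function('D')(p, J) = Add(-68, J)
Mul(Add(28599, 25518), Add(Function('D')(100, 1), 39040)) = Mul(Add(28599, 25518), Add(Add(-68, 1), 39040)) = Mul(54117, Add(-67, 39040)) = Mul(54117, 38973) = 2109101841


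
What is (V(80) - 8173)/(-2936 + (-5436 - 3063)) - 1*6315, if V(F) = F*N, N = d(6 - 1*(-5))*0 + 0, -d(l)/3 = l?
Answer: -72203852/11435 ≈ -6314.3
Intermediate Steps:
d(l) = -3*l
N = 0 (N = -3*(6 - 1*(-5))*0 + 0 = -3*(6 + 5)*0 + 0 = -3*11*0 + 0 = -33*0 + 0 = 0 + 0 = 0)
V(F) = 0 (V(F) = F*0 = 0)
(V(80) - 8173)/(-2936 + (-5436 - 3063)) - 1*6315 = (0 - 8173)/(-2936 + (-5436 - 3063)) - 1*6315 = -8173/(-2936 - 8499) - 6315 = -8173/(-11435) - 6315 = -8173*(-1/11435) - 6315 = 8173/11435 - 6315 = -72203852/11435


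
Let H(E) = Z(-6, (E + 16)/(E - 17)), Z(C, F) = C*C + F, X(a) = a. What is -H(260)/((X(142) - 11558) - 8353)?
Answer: 3008/1601289 ≈ 0.0018785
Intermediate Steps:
Z(C, F) = F + C**2 (Z(C, F) = C**2 + F = F + C**2)
H(E) = 36 + (16 + E)/(-17 + E) (H(E) = (E + 16)/(E - 17) + (-6)**2 = (16 + E)/(-17 + E) + 36 = 36 + (16 + E)/(-17 + E))
-H(260)/((X(142) - 11558) - 8353) = -(-596 + 37*260)/(-17 + 260)/((142 - 11558) - 8353) = -(-596 + 9620)/243/(-11416 - 8353) = -(1/243)*9024/(-19769) = -3008*(-1)/(81*19769) = -1*(-3008/1601289) = 3008/1601289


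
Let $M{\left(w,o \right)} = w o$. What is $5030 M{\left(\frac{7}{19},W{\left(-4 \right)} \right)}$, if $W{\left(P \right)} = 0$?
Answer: $0$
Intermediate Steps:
$M{\left(w,o \right)} = o w$
$5030 M{\left(\frac{7}{19},W{\left(-4 \right)} \right)} = 5030 \cdot 0 \cdot \frac{7}{19} = 5030 \cdot 0 = 0$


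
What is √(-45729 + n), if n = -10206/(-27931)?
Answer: 3*I*√3963863532887/27931 ≈ 213.84*I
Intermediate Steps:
n = 10206/27931 (n = -10206*(-1/27931) = 10206/27931 ≈ 0.36540)
√(-45729 + n) = √(-45729 + 10206/27931) = √(-1277246493/27931) = 3*I*√3963863532887/27931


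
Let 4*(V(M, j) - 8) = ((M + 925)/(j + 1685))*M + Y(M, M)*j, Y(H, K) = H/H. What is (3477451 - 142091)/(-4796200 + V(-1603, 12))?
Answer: -11320211840/16277722049 ≈ -0.69544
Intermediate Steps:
Y(H, K) = 1
V(M, j) = 8 + j/4 + M*(925 + M)/(4*(1685 + j)) (V(M, j) = 8 + (((M + 925)/(j + 1685))*M + 1*j)/4 = 8 + (((925 + M)/(1685 + j))*M + j)/4 = 8 + (M*(925 + M)/(1685 + j) + j)/4 = 8 + (j + M*(925 + M)/(1685 + j))/4 = 8 + (j/4 + M*(925 + M)/(4*(1685 + j))) = 8 + j/4 + M*(925 + M)/(4*(1685 + j)))
(3477451 - 142091)/(-4796200 + V(-1603, 12)) = (3477451 - 142091)/(-4796200 + (53920 + (-1603)**2 + 12**2 + 925*(-1603) + 1717*12)/(4*(1685 + 12))) = 3335360/(-4796200 + (1/4)*(53920 + 2569609 + 144 - 1482775 + 20604)/1697) = 3335360/(-4796200 + (1/4)*(1/1697)*1161502) = 3335360/(-4796200 + 580751/3394) = 3335360/(-16277722049/3394) = 3335360*(-3394/16277722049) = -11320211840/16277722049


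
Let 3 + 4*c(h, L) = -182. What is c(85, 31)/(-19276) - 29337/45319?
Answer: -2253616033/3494276176 ≈ -0.64495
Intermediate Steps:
c(h, L) = -185/4 (c(h, L) = -¾ + (¼)*(-182) = -¾ - 91/2 = -185/4)
c(85, 31)/(-19276) - 29337/45319 = -185/4/(-19276) - 29337/45319 = -185/4*(-1/19276) - 29337*1/45319 = 185/77104 - 29337/45319 = -2253616033/3494276176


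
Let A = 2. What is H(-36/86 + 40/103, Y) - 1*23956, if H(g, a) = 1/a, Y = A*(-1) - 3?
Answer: -119781/5 ≈ -23956.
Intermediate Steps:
Y = -5 (Y = 2*(-1) - 3 = -2 - 3 = -5)
H(-36/86 + 40/103, Y) - 1*23956 = 1/(-5) - 1*23956 = -⅕ - 23956 = -119781/5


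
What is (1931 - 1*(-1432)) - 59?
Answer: 3304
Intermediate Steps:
(1931 - 1*(-1432)) - 59 = (1931 + 1432) - 59 = 3363 - 59 = 3304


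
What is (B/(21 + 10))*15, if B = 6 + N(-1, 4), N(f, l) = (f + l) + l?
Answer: 195/31 ≈ 6.2903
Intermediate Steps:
N(f, l) = f + 2*l
B = 13 (B = 6 + (-1 + 2*4) = 6 + (-1 + 8) = 6 + 7 = 13)
(B/(21 + 10))*15 = (13/(21 + 10))*15 = (13/31)*15 = 195/31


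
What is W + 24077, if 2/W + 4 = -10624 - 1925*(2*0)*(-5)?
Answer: 127945177/5314 ≈ 24077.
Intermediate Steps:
W = -1/5314 (W = 2/(-4 + (-10624 - 1925*(2*0)*(-5))) = 2/(-4 + (-10624 - 1925*0*(-5))) = 2/(-4 + (-10624 - 1925*0)) = 2/(-4 + (-10624 - 1*0)) = 2/(-4 + (-10624 + 0)) = 2/(-4 - 10624) = 2/(-10628) = 2*(-1/10628) = -1/5314 ≈ -0.00018818)
W + 24077 = -1/5314 + 24077 = 127945177/5314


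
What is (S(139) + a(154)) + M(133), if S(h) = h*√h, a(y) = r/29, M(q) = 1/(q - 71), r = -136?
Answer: -8403/1798 + 139*√139 ≈ 1634.1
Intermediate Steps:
M(q) = 1/(-71 + q)
a(y) = -136/29
S(h) = h^(3/2)
(S(139) + a(154)) + M(133) = (139^(3/2) - 136/29) + 1/(-71 + 133) = (139*√139 - 136/29) + 1/62 = (-136/29 + 139*√139) + 1/62 = -8403/1798 + 139*√139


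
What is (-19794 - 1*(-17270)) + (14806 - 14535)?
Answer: -2253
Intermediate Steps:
(-19794 - 1*(-17270)) + (14806 - 14535) = (-19794 + 17270) + 271 = -2524 + 271 = -2253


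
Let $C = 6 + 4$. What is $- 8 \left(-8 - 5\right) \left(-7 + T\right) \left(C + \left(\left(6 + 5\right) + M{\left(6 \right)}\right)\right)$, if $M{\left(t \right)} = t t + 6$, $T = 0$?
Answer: $-45864$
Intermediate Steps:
$C = 10$
$M{\left(t \right)} = 6 + t^{2}$ ($M{\left(t \right)} = t^{2} + 6 = 6 + t^{2}$)
$- 8 \left(-8 - 5\right) \left(-7 + T\right) \left(C + \left(\left(6 + 5\right) + M{\left(6 \right)}\right)\right) = - 8 \left(-8 - 5\right) \left(-7 + 0\right) \left(10 + \left(\left(6 + 5\right) + \left(6 + 6^{2}\right)\right)\right) = \left(-8\right) \left(-13\right) \left(- 7 \left(10 + \left(11 + \left(6 + 36\right)\right)\right)\right) = 104 \left(- 7 \left(10 + \left(11 + 42\right)\right)\right) = 104 \left(- 7 \left(10 + 53\right)\right) = 104 \left(\left(-7\right) 63\right) = 104 \left(-441\right) = -45864$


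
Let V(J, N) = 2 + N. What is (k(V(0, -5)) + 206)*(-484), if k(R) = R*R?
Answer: -104060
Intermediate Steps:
k(R) = R**2
(k(V(0, -5)) + 206)*(-484) = ((2 - 5)**2 + 206)*(-484) = ((-3)**2 + 206)*(-484) = (9 + 206)*(-484) = 215*(-484) = -104060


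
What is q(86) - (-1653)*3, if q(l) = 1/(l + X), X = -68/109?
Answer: 46148563/9306 ≈ 4959.0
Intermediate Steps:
X = -68/109 (X = -68*1/109 = -68/109 ≈ -0.62385)
q(l) = 1/(-68/109 + l) (q(l) = 1/(l - 68/109) = 1/(-68/109 + l))
q(86) - (-1653)*3 = 109/(-68 + 109*86) - (-1653)*3 = 109/(-68 + 9374) - 1*(-4959) = 109/9306 + 4959 = 46148563/9306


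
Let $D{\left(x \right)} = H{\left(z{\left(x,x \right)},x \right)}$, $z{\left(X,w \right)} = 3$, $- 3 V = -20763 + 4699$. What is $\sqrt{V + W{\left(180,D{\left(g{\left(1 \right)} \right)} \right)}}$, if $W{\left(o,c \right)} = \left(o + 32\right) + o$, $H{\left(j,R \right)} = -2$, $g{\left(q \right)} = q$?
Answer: $\frac{2 \sqrt{12930}}{3} \approx 75.807$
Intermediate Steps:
$V = \frac{16064}{3}$ ($V = - \frac{-20763 + 4699}{3} = \left(- \frac{1}{3}\right) \left(-16064\right) = \frac{16064}{3} \approx 5354.7$)
$D{\left(x \right)} = -2$
$W{\left(o,c \right)} = 32 + 2 o$ ($W{\left(o,c \right)} = \left(32 + o\right) + o = 32 + 2 o$)
$\sqrt{V + W{\left(180,D{\left(g{\left(1 \right)} \right)} \right)}} = \sqrt{\frac{16064}{3} + \left(32 + 2 \cdot 180\right)} = \sqrt{\frac{16064}{3} + \left(32 + 360\right)} = \sqrt{\frac{16064}{3} + 392} = \sqrt{\frac{17240}{3}} = \frac{2 \sqrt{12930}}{3}$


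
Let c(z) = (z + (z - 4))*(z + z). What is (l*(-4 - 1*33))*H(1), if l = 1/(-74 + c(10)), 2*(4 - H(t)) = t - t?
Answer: -74/123 ≈ -0.60163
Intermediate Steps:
c(z) = 2*z*(-4 + 2*z) (c(z) = (z + (-4 + z))*(2*z) = (-4 + 2*z)*(2*z) = 2*z*(-4 + 2*z))
H(t) = 4 (H(t) = 4 - (t - t)/2 = 4 - ½*0 = 4 + 0 = 4)
l = 1/246 (l = 1/(-74 + 4*10*(-2 + 10)) = 1/(-74 + 4*10*8) = 1/(-74 + 320) = 1/246 ≈ 0.0040650)
(l*(-4 - 1*33))*H(1) = ((-4 - 1*33)/246)*4 = ((-4 - 33)/246)*4 = ((1/246)*(-37))*4 = -37/246*4 = -74/123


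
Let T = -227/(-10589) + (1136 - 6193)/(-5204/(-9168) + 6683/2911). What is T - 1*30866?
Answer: -161010649368485/4934124563 ≈ -32632.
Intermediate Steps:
T = -8713960606927/4934124563 (T = -227*(-1/10589) - 5057/(-5204*(-1/9168) + 6683*(1/2911)) = 227/10589 - 5057/(1301/2292 + 163/71) = 227/10589 - 5057/465967/162732 = 227/10589 - 5057*162732/465967 = 227/10589 - 822935724/465967 = -8713960606927/4934124563 ≈ -1766.1)
T - 1*30866 = -8713960606927/4934124563 - 1*30866 = -8713960606927/4934124563 - 30866 = -161010649368485/4934124563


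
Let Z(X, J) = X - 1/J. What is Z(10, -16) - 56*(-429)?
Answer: 384545/16 ≈ 24034.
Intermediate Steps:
Z(10, -16) - 56*(-429) = (10 - 1/(-16)) - 56*(-429) = (10 - 1*(-1/16)) + 24024 = (10 + 1/16) + 24024 = 161/16 + 24024 = 384545/16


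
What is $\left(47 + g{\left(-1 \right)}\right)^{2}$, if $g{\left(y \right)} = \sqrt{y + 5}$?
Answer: $2401$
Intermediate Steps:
$g{\left(y \right)} = \sqrt{5 + y}$
$\left(47 + g{\left(-1 \right)}\right)^{2} = \left(47 + \sqrt{5 - 1}\right)^{2} = \left(47 + \sqrt{4}\right)^{2} = \left(47 + 2\right)^{2} = 49^{2} = 2401$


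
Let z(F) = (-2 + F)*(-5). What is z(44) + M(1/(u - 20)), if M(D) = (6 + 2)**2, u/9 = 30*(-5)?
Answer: -146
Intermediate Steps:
z(F) = 10 - 5*F
u = -1350 (u = 9*(30*(-5)) = 9*(-150) = -1350)
M(D) = 64 (M(D) = 8**2 = 64)
z(44) + M(1/(u - 20)) = (10 - 5*44) + 64 = (10 - 220) + 64 = -210 + 64 = -146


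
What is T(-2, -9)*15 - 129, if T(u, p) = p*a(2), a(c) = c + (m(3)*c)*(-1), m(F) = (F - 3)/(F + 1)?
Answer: -399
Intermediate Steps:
m(F) = (-3 + F)/(1 + F)
a(c) = c (a(c) = c + (((-3 + 3)/(1 + 3))*c)*(-1) = c + ((0/4)*c)*(-1) = c + (((¼)*0)*c)*(-1) = c + (0*c)*(-1) = c + 0*(-1) = c + 0 = c)
T(u, p) = 2*p (T(u, p) = p*2 = 2*p)
T(-2, -9)*15 - 129 = (2*(-9))*15 - 129 = -18*15 - 129 = -270 - 129 = -399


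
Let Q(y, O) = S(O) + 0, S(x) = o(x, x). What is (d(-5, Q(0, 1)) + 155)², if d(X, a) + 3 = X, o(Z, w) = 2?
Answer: 21609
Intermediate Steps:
S(x) = 2
Q(y, O) = 2 (Q(y, O) = 2 + 0 = 2)
d(X, a) = -3 + X
(d(-5, Q(0, 1)) + 155)² = ((-3 - 5) + 155)² = (-8 + 155)² = 147² = 21609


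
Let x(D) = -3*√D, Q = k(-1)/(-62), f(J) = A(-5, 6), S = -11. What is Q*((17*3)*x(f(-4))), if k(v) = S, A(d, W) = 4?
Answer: -1683/31 ≈ -54.290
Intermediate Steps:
f(J) = 4
k(v) = -11
Q = 11/62 (Q = -11/(-62) = -11*(-1/62) = 11/62 ≈ 0.17742)
Q*((17*3)*x(f(-4))) = 11*((17*3)*(-3*√4))/62 = 11*(51*(-3*2))/62 = 11*(51*(-6))/62 = (11/62)*(-306) = -1683/31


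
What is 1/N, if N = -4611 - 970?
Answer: -1/5581 ≈ -0.00017918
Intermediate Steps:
N = -5581
1/N = 1/(-5581) = -1/5581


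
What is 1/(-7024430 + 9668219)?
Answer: 1/2643789 ≈ 3.7825e-7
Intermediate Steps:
1/(-7024430 + 9668219) = 1/2643789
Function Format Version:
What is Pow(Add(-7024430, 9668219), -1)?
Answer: Rational(1, 2643789) ≈ 3.7825e-7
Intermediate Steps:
Pow(Add(-7024430, 9668219), -1) = Pow(2643789, -1) = Rational(1, 2643789)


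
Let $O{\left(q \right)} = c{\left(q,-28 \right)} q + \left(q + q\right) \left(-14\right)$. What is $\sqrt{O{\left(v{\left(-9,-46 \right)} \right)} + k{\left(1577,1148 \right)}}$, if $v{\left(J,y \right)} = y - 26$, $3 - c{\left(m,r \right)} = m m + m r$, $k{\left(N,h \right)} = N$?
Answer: $\sqrt{521777} \approx 722.34$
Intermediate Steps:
$c{\left(m,r \right)} = 3 - m^{2} - m r$ ($c{\left(m,r \right)} = 3 - \left(m m + m r\right) = 3 - \left(m^{2} + m r\right) = 3 - m^{2} - m r$)
$v{\left(J,y \right)} = -26 + y$
$O{\left(q \right)} = - 28 q + q \left(3 - q^{2} + 28 q\right)$ ($O{\left(q \right)} = \left(3 - q^{2} - q \left(-28\right)\right) q + \left(q + q\right) \left(-14\right) = \left(3 - q^{2} + 28 q\right) q + 2 q \left(-14\right) = q \left(3 - q^{2} + 28 q\right) - 28 q = - 28 q + q \left(3 - q^{2} + 28 q\right)$)
$\sqrt{O{\left(v{\left(-9,-46 \right)} \right)} + k{\left(1577,1148 \right)}} = \sqrt{\left(-26 - 46\right) \left(-25 - \left(-26 - 46\right)^{2} + 28 \left(-26 - 46\right)\right) + 1577} = \sqrt{- 72 \left(-25 - \left(-72\right)^{2} + 28 \left(-72\right)\right) + 1577} = \sqrt{- 72 \left(-25 - 5184 - 2016\right) + 1577} = \sqrt{\left(-72\right) \left(-7225\right) + 1577} = \sqrt{520200 + 1577} = \sqrt{521777}$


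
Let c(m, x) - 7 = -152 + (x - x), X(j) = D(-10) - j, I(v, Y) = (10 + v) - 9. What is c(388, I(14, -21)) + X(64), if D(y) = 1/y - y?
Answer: -1991/10 ≈ -199.10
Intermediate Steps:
I(v, Y) = 1 + v
X(j) = 99/10 - j (X(j) = (1/(-10) - 1*(-10)) - j = (-⅒ + 10) - j = 99/10 - j)
c(m, x) = -145 (c(m, x) = 7 + (-152 + (x - x)) = 7 + (-152 + 0) = 7 - 152 = -145)
c(388, I(14, -21)) + X(64) = -145 + (99/10 - 1*64) = -145 + (99/10 - 64) = -145 - 541/10 = -1991/10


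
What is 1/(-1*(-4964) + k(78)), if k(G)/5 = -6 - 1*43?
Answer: 1/4719 ≈ 0.00021191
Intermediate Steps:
k(G) = -245 (k(G) = 5*(-6 - 1*43) = 5*(-6 - 43) = 5*(-49) = -245)
1/(-1*(-4964) + k(78)) = 1/(-1*(-4964) - 245) = 1/(4964 - 245) = 1/4719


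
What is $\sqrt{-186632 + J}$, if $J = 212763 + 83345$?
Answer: $6 \sqrt{3041} \approx 330.87$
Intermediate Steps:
$J = 296108$
$\sqrt{-186632 + J} = \sqrt{-186632 + 296108} = \sqrt{109476} = 6 \sqrt{3041}$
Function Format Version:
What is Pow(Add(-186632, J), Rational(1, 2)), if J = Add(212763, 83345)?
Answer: Mul(6, Pow(3041, Rational(1, 2))) ≈ 330.87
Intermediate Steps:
J = 296108
Pow(Add(-186632, J), Rational(1, 2)) = Pow(Add(-186632, 296108), Rational(1, 2)) = Pow(109476, Rational(1, 2)) = Mul(6, Pow(3041, Rational(1, 2)))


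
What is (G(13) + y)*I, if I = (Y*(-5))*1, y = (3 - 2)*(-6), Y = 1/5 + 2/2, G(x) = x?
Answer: -42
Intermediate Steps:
Y = 6/5 (Y = 1*(⅕) + 2*(½) = ⅕ + 1 = 6/5 ≈ 1.2000)
y = -6 (y = 1*(-6) = -6)
I = -6 (I = ((6/5)*(-5))*1 = -6*1 = -6)
(G(13) + y)*I = (13 - 6)*(-6) = 7*(-6) = -42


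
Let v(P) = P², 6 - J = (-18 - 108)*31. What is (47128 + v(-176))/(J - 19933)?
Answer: -78104/16021 ≈ -4.8751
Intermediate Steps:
J = 3912 (J = 6 - (-18 - 108)*31 = 6 - (-126)*31 = 6 - 1*(-3906) = 6 + 3906 = 3912)
(47128 + v(-176))/(J - 19933) = (47128 + (-176)²)/(3912 - 19933) = (47128 + 30976)/(-16021) = 78104*(-1/16021) = -78104/16021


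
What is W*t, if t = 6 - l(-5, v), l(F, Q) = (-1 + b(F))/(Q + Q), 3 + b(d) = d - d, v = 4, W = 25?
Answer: 325/2 ≈ 162.50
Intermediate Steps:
b(d) = -3 (b(d) = -3 + (d - d) = -3 + 0 = -3)
l(F, Q) = -2/Q (l(F, Q) = (-1 - 3)/(Q + Q) = -4*1/(2*Q) = -2/Q)
t = 13/2 (t = 6 - (-2)/4 = 6 - 1*(-½) = 6 + ½ = 13/2 ≈ 6.5000)
W*t = 25*(13/2) = 325/2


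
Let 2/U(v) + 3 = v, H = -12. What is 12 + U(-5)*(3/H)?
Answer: 193/16 ≈ 12.063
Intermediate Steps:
U(v) = 2/(-3 + v)
12 + U(-5)*(3/H) = 12 + (2/(-3 - 5))*(3/(-12)) = 12 + (2/(-8))*(3*(-1/12)) = 12 + (2*(-⅛))*(-¼) = 12 - ¼*(-¼) = 12 + 1/16 = 193/16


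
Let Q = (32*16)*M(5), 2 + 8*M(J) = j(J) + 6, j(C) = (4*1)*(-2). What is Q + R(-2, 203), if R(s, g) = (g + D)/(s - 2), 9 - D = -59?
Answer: -1295/4 ≈ -323.75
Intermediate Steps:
D = 68 (D = 9 - 1*(-59) = 9 + 59 = 68)
j(C) = -8 (j(C) = 4*(-2) = -8)
M(J) = -1/2 (M(J) = -1/4 + (-8 + 6)/8 = -1/4 + (1/8)*(-2) = -1/4 - 1/4 = -1/2)
R(s, g) = (68 + g)/(-2 + s) (R(s, g) = (g + 68)/(s - 2) = (68 + g)/(-2 + s))
Q = -256 (Q = (32*16)*(-1/2) = 512*(-1/2) = -256)
Q + R(-2, 203) = -256 + (68 + 203)/(-2 - 2) = -256 + 271/(-4) = -256 - 1/4*271 = -256 - 271/4 = -1295/4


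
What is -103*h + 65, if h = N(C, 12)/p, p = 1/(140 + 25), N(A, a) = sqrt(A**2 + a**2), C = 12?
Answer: 65 - 203940*sqrt(2) ≈ -2.8835e+5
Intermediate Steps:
p = 1/165 ≈ 0.0060606
h = 1980*sqrt(2) (h = sqrt(12**2 + 12**2)/(1/165) = sqrt(144 + 144)*165 = sqrt(288)*165 = (12*sqrt(2))*165 = 1980*sqrt(2) ≈ 2800.1)
-103*h + 65 = -203940*sqrt(2) + 65 = 65 - 203940*sqrt(2)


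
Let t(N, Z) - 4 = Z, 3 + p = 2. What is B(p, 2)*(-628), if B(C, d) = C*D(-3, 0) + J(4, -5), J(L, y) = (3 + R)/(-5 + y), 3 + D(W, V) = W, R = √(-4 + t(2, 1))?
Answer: -17584/5 ≈ -3516.8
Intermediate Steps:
p = -1 (p = -3 + 2 = -1)
t(N, Z) = 4 + Z
R = 1 (R = √(-4 + (4 + 1)) = √(-4 + 5) = √1 = 1)
D(W, V) = -3 + W
J(L, y) = 4/(-5 + y) (J(L, y) = (3 + 1)/(-5 + y) = 4/(-5 + y))
B(C, d) = -⅖ - 6*C (B(C, d) = C*(-3 - 3) + 4/(-5 - 5) = C*(-6) + 4/(-10) = -6*C + 4*(-⅒) = -6*C - ⅖ = -⅖ - 6*C)
B(p, 2)*(-628) = (-⅖ - 6*(-1))*(-628) = (-⅖ + 6)*(-628) = (28/5)*(-628) = -17584/5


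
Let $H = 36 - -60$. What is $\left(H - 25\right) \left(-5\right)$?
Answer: $-355$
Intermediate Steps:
$H = 96$ ($H = 36 + 60 = 96$)
$\left(H - 25\right) \left(-5\right) = \left(96 - 25\right) \left(-5\right) = 71 \left(-5\right) = -355$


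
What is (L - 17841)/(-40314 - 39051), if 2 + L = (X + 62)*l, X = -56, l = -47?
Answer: 3625/15873 ≈ 0.22838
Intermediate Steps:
L = -284 (L = -2 + (-56 + 62)*(-47) = -2 + 6*(-47) = -2 - 282 = -284)
(L - 17841)/(-40314 - 39051) = (-284 - 17841)/(-40314 - 39051) = -18125/(-79365) = -18125*(-1/79365) = 3625/15873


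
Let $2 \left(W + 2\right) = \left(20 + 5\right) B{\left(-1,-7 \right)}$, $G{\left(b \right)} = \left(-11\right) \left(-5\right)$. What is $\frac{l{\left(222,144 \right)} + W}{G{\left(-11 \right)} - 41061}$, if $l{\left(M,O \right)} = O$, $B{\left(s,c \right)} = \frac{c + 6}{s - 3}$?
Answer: $- \frac{1161}{328048} \approx -0.0035391$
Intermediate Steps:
$B{\left(s,c \right)} = \frac{6 + c}{-3 + s}$
$G{\left(b \right)} = 55$
$W = \frac{9}{8}$ ($W = -2 + \frac{\left(20 + 5\right) \frac{6 - 7}{-3 - 1}}{2} = -2 + \frac{25 \frac{1}{-4} \left(-1\right)}{2} = -2 + \frac{25 \left(\left(- \frac{1}{4}\right) \left(-1\right)\right)}{2} = -2 + \frac{25 \cdot \frac{1}{4}}{2} = -2 + \frac{1}{2} \cdot \frac{25}{4} = -2 + \frac{25}{8} = \frac{9}{8} \approx 1.125$)
$\frac{l{\left(222,144 \right)} + W}{G{\left(-11 \right)} - 41061} = \frac{144 + \frac{9}{8}}{55 - 41061} = \frac{1161}{8 \left(-41006\right)} = \frac{1161}{8} \left(- \frac{1}{41006}\right) = - \frac{1161}{328048}$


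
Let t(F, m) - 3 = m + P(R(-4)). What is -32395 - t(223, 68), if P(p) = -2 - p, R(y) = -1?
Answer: -32465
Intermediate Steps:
t(F, m) = 2 + m (t(F, m) = 3 + (m + (-2 - 1*(-1))) = 3 + (m + (-2 + 1)) = 3 + (m - 1) = 3 + (-1 + m) = 2 + m)
-32395 - t(223, 68) = -32395 - (2 + 68) = -32395 - 1*70 = -32395 - 70 = -32465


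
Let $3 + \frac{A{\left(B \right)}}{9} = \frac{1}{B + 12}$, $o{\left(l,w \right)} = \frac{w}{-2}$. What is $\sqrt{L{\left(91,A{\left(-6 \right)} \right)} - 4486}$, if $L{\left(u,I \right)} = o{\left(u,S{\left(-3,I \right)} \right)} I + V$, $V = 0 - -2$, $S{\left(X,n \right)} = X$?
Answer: $\frac{i \sqrt{18089}}{2} \approx 67.248 i$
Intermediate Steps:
$o{\left(l,w \right)} = - \frac{w}{2}$ ($o{\left(l,w \right)} = w \left(- \frac{1}{2}\right) = - \frac{w}{2}$)
$V = 2$ ($V = 0 + 2 = 2$)
$A{\left(B \right)} = -27 + \frac{9}{12 + B}$ ($A{\left(B \right)} = -27 + \frac{9}{B + 12} = -27 + \frac{9}{12 + B}$)
$L{\left(u,I \right)} = 2 + \frac{3 I}{2}$ ($L{\left(u,I \right)} = \left(- \frac{1}{2}\right) \left(-3\right) I + 2 = \frac{3 I}{2} + 2 = 2 + \frac{3 I}{2}$)
$\sqrt{L{\left(91,A{\left(-6 \right)} \right)} - 4486} = \sqrt{\left(2 + \frac{3 \frac{9 \left(-35 - -18\right)}{12 - 6}}{2}\right) - 4486} = \sqrt{\left(2 + \frac{3 \frac{9 \left(-35 + 18\right)}{6}}{2}\right) - 4486} = \sqrt{\left(2 + \frac{3 \cdot 9 \cdot \frac{1}{6} \left(-17\right)}{2}\right) - 4486} = \sqrt{\left(2 + \frac{3}{2} \left(- \frac{51}{2}\right)\right) - 4486} = \sqrt{\left(2 - \frac{153}{4}\right) - 4486} = \sqrt{- \frac{145}{4} - 4486} = \sqrt{- \frac{18089}{4}} = \frac{i \sqrt{18089}}{2}$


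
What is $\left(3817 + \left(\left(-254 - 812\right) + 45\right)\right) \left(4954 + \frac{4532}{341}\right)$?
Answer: $\frac{430544856}{31} \approx 1.3889 \cdot 10^{7}$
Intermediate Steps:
$\left(3817 + \left(\left(-254 - 812\right) + 45\right)\right) \left(4954 + \frac{4532}{341}\right) = \left(3817 + \left(-1066 + 45\right)\right) \left(4954 + 4532 \cdot \frac{1}{341}\right) = \left(3817 - 1021\right) \left(4954 + \frac{412}{31}\right) = 2796 \cdot \frac{153986}{31} = \frac{430544856}{31}$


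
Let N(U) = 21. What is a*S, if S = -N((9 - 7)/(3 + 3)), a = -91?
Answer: 1911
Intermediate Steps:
S = -21 (S = -1*21 = -21)
a*S = -91*(-21) = 1911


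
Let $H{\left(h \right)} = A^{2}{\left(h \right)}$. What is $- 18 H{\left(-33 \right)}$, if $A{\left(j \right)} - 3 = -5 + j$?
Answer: $-22050$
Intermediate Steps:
$A{\left(j \right)} = -2 + j$ ($A{\left(j \right)} = 3 + \left(-5 + j\right) = -2 + j$)
$H{\left(h \right)} = \left(-2 + h\right)^{2}$
$- 18 H{\left(-33 \right)} = - 18 \left(-2 - 33\right)^{2} = - 18 \left(-35\right)^{2} = \left(-18\right) 1225 = -22050$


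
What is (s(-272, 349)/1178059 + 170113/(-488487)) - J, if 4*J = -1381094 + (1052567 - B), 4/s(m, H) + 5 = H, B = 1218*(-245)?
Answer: 745212496340005973/98980239158076 ≈ 7528.9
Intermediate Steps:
B = -298410
s(m, H) = 4/(-5 + H)
J = -30117/4 (J = (-1381094 + (1052567 - 1*(-298410)))/4 = (-1381094 + (1052567 + 298410))/4 = (-1381094 + 1350977)/4 = (1/4)*(-30117) = -30117/4 ≈ -7529.3)
(s(-272, 349)/1178059 + 170113/(-488487)) - J = ((4/(-5 + 349))/1178059 + 170113/(-488487)) - 1*(-30117/4) = ((4/344)*(1/1178059) + 170113*(-1/488487)) + 30117/4 = ((4*(1/344))*(1/1178059) - 170113/488487) + 30117/4 = ((1/86)*(1/1178059) - 170113/488487) + 30117/4 = (1/101313074 - 170113/488487) + 30117/4 = -17234670468875/49490119579038 + 30117/4 = 745212496340005973/98980239158076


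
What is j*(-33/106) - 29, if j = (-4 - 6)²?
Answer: -3187/53 ≈ -60.132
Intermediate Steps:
j = 100 (j = (-10)² = 100)
j*(-33/106) - 29 = 100*(-33/106) - 29 = -1650/53 - 29 = -3187/53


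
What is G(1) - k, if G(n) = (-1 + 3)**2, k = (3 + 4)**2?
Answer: -45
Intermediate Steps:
k = 49 (k = 7**2 = 49)
G(n) = 4 (G(n) = 2**2 = 4)
G(1) - k = 4 - 1*49 = 4 - 49 = -45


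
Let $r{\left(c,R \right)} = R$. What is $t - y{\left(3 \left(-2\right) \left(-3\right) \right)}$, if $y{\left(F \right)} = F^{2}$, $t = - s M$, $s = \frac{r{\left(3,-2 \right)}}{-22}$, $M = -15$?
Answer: $- \frac{3549}{11} \approx -322.64$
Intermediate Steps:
$s = \frac{1}{11}$ ($s = - \frac{2}{-22} = \left(-2\right) \left(- \frac{1}{22}\right) = \frac{1}{11} \approx 0.090909$)
$t = \frac{15}{11}$ ($t = \left(-1\right) \frac{1}{11} \left(-15\right) = \left(- \frac{1}{11}\right) \left(-15\right) = \frac{15}{11} \approx 1.3636$)
$t - y{\left(3 \left(-2\right) \left(-3\right) \right)} = \frac{15}{11} - \left(3 \left(-2\right) \left(-3\right)\right)^{2} = \frac{15}{11} - \left(\left(-6\right) \left(-3\right)\right)^{2} = \frac{15}{11} - 18^{2} = \frac{15}{11} - 324 = - \frac{3549}{11}$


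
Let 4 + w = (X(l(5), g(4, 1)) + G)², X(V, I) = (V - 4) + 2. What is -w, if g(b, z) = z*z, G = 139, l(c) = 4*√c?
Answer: -18845 - 1096*√5 ≈ -21296.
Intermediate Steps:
g(b, z) = z²
X(V, I) = -2 + V (X(V, I) = (-4 + V) + 2 = -2 + V)
w = -4 + (137 + 4*√5)² (w = -4 + ((-2 + 4*√5) + 139)² = -4 + (137 + 4*√5)² ≈ 21296.)
-w = -(18845 + 1096*√5) = -18845 - 1096*√5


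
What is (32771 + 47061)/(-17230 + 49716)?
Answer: 39916/16243 ≈ 2.4574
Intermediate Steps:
(32771 + 47061)/(-17230 + 49716) = 79832/32486 = 79832*(1/32486) = 39916/16243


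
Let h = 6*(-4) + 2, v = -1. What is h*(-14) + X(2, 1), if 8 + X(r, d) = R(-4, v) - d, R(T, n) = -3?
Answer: 296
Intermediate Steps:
h = -22 (h = -24 + 2 = -22)
X(r, d) = -11 - d (X(r, d) = -8 + (-3 - d) = -11 - d)
h*(-14) + X(2, 1) = -22*(-14) + (-11 - 1*1) = 308 + (-11 - 1) = 308 - 12 = 296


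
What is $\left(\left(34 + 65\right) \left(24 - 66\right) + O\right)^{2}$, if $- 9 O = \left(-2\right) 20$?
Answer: $\frac{1397413924}{81} \approx 1.7252 \cdot 10^{7}$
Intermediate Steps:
$O = \frac{40}{9}$ ($O = - \frac{\left(-2\right) 20}{9} = \left(- \frac{1}{9}\right) \left(-40\right) = \frac{40}{9} \approx 4.4444$)
$\left(\left(34 + 65\right) \left(24 - 66\right) + O\right)^{2} = \left(\left(34 + 65\right) \left(24 - 66\right) + \frac{40}{9}\right)^{2} = \left(99 \left(-42\right) + \frac{40}{9}\right)^{2} = \left(-4158 + \frac{40}{9}\right)^{2} = \left(- \frac{37382}{9}\right)^{2} = \frac{1397413924}{81}$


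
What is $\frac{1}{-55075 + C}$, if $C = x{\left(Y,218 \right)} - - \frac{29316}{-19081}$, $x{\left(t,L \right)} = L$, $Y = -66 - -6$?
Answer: $- \frac{19081}{1046755733} \approx -1.8229 \cdot 10^{-5}$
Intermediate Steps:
$Y = -60$ ($Y = -66 + 6 = -60$)
$C = \frac{4130342}{19081}$ ($C = 218 - - \frac{29316}{-19081} = 218 - \left(-29316\right) \left(- \frac{1}{19081}\right) = 218 - \frac{29316}{19081} = \frac{4130342}{19081} \approx 216.46$)
$\frac{1}{-55075 + C} = \frac{1}{-55075 + \frac{4130342}{19081}} = \frac{1}{- \frac{1046755733}{19081}} = - \frac{19081}{1046755733}$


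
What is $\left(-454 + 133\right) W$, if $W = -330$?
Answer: $105930$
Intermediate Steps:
$\left(-454 + 133\right) W = \left(-454 + 133\right) \left(-330\right) = \left(-321\right) \left(-330\right) = 105930$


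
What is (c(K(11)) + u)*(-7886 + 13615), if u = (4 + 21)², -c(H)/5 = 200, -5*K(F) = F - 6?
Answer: -2148375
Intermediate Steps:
K(F) = 6/5 - F/5 (K(F) = -(F - 6)/5 = -(-6 + F)/5 = 6/5 - F/5)
c(H) = -1000 (c(H) = -5*200 = -1000)
u = 625 (u = 25² = 625)
(c(K(11)) + u)*(-7886 + 13615) = (-1000 + 625)*(-7886 + 13615) = -375*5729 = -2148375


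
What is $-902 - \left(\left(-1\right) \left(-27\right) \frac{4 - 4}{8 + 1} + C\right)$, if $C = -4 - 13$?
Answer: $-885$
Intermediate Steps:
$C = -17$ ($C = -4 - 13 = -17$)
$-902 - \left(\left(-1\right) \left(-27\right) \frac{4 - 4}{8 + 1} + C\right) = -902 - \left(\left(-1\right) \left(-27\right) \frac{4 - 4}{8 + 1} - 17\right) = -902 - \left(27 \cdot \frac{0}{9} - 17\right) = -902 - \left(27 \cdot 0 \cdot \frac{1}{9} - 17\right) = -902 - \left(27 \cdot 0 - 17\right) = -902 - \left(0 - 17\right) = -902 - -17 = -902 + 17 = -885$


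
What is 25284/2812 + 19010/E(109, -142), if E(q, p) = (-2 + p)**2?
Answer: 72218143/7288704 ≈ 9.9082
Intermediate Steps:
25284/2812 + 19010/E(109, -142) = 25284/2812 + 19010/((-2 - 142)**2) = 25284*(1/2812) + 19010/((-144)**2) = 6321/703 + 19010/20736 = 6321/703 + 19010*(1/20736) = 6321/703 + 9505/10368 = 72218143/7288704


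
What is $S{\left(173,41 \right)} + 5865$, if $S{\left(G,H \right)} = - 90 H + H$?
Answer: $2216$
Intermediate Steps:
$S{\left(G,H \right)} = - 89 H$
$S{\left(173,41 \right)} + 5865 = \left(-89\right) 41 + 5865 = -3649 + 5865 = 2216$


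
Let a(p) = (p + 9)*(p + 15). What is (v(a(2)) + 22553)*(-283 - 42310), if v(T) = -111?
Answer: -955872106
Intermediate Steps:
a(p) = (9 + p)*(15 + p)
(v(a(2)) + 22553)*(-283 - 42310) = (-111 + 22553)*(-283 - 42310) = 22442*(-42593) = -955872106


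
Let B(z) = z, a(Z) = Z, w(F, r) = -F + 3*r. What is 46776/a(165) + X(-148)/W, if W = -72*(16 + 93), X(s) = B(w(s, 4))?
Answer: 15294652/53955 ≈ 283.47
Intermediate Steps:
X(s) = 12 - s (X(s) = -s + 3*4 = -s + 12 = 12 - s)
W = -7848 (W = -72*109 = -7848)
46776/a(165) + X(-148)/W = 46776/165 + (12 - 1*(-148))/(-7848) = 46776*(1/165) + (12 + 148)*(-1/7848) = 15592/55 + 160*(-1/7848) = 15592/55 - 20/981 = 15294652/53955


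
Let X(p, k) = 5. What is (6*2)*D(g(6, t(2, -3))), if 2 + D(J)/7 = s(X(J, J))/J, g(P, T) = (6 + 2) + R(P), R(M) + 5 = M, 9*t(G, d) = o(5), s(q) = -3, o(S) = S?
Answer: -196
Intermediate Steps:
t(G, d) = 5/9 (t(G, d) = (⅑)*5 = 5/9)
R(M) = -5 + M
g(P, T) = 3 + P (g(P, T) = (6 + 2) + (-5 + P) = 8 + (-5 + P) = 3 + P)
D(J) = -14 - 21/J (D(J) = -14 + 7*(-3/J) = -14 - 21/J)
(6*2)*D(g(6, t(2, -3))) = (6*2)*(-14 - 21/(3 + 6)) = 12*(-14 - 21/9) = 12*(-14 - 21*⅑) = 12*(-14 - 7/3) = 12*(-49/3) = -196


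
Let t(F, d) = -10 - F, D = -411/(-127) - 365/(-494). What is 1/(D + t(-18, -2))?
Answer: 62738/751293 ≈ 0.083507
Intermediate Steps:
D = 249389/62738 (D = -411*(-1/127) - 365*(-1/494) = 411/127 + 365/494 = 249389/62738 ≈ 3.9751)
1/(D + t(-18, -2)) = 1/(249389/62738 + (-10 - 1*(-18))) = 1/(249389/62738 + (-10 + 18)) = 1/(249389/62738 + 8) = 1/(751293/62738) = 62738/751293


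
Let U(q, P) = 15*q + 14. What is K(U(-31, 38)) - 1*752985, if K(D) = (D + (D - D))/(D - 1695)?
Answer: -1615905359/2146 ≈ -7.5299e+5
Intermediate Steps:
U(q, P) = 14 + 15*q
K(D) = D/(-1695 + D) (K(D) = (D + 0)/(-1695 + D) = D/(-1695 + D))
K(U(-31, 38)) - 1*752985 = (14 + 15*(-31))/(-1695 + (14 + 15*(-31))) - 1*752985 = (14 - 465)/(-1695 + (14 - 465)) - 752985 = -451/(-1695 - 451) - 752985 = -451/(-2146) - 752985 = -451*(-1/2146) - 752985 = 451/2146 - 752985 = -1615905359/2146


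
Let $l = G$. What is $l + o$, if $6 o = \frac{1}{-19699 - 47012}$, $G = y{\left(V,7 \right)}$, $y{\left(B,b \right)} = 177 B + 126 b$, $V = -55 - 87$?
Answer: $- \frac{9707251033}{400266} \approx -24252.0$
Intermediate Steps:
$V = -142$ ($V = -55 - 87 = -142$)
$y{\left(B,b \right)} = 126 b + 177 B$
$G = -24252$ ($G = 126 \cdot 7 + 177 \left(-142\right) = 882 - 25134 = -24252$)
$l = -24252$
$o = - \frac{1}{400266}$ ($o = \frac{1}{6 \left(-19699 - 47012\right)} = \frac{1}{6 \left(-66711\right)} = \frac{1}{6} \left(- \frac{1}{66711}\right) = - \frac{1}{400266} \approx -2.4983 \cdot 10^{-6}$)
$l + o = -24252 - \frac{1}{400266} = - \frac{9707251033}{400266}$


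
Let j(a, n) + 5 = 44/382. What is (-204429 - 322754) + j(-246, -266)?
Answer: -100692886/191 ≈ -5.2719e+5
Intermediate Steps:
j(a, n) = -933/191 (j(a, n) = -5 + 44/382 = -5 + 44*(1/382) = -5 + 22/191 = -933/191)
(-204429 - 322754) + j(-246, -266) = (-204429 - 322754) - 933/191 = -527183 - 933/191 = -100692886/191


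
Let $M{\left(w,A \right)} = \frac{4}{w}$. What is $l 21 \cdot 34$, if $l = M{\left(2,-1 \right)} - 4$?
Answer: $-1428$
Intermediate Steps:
$l = -2$ ($l = \frac{4}{2} - 4 = 4 \cdot \frac{1}{2} - 4 = 2 - 4 = -2$)
$l 21 \cdot 34 = \left(-2\right) 21 \cdot 34 = \left(-42\right) 34 = -1428$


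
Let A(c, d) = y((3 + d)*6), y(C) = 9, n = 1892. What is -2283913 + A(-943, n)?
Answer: -2283904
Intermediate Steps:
A(c, d) = 9
-2283913 + A(-943, n) = -2283913 + 9 = -2283904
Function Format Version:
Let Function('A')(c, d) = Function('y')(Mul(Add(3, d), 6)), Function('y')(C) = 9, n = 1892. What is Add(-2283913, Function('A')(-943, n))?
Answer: -2283904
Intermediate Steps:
Function('A')(c, d) = 9
Add(-2283913, Function('A')(-943, n)) = Add(-2283913, 9) = -2283904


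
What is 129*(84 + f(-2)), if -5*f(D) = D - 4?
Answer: 54954/5 ≈ 10991.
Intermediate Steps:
f(D) = 4/5 - D/5 (f(D) = -(D - 4)/5 = -(-4 + D)/5 = 4/5 - D/5)
129*(84 + f(-2)) = 129*(84 + (4/5 - 1/5*(-2))) = 129*(84 + (4/5 + 2/5)) = 129*(84 + 6/5) = 129*(426/5) = 54954/5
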